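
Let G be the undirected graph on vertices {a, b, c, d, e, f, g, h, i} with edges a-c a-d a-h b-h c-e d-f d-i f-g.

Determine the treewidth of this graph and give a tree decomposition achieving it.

Every bag has size at most 2, so the width is 2 − 1 = 1 and tw(G) ≤ 1. G has an edge, so its treewidth is at least 1. The upper and lower bounds meet at 1, so that is the treewidth.

Treewidth 1.
One optimal decomposition is:
Bags: B1 = {a, h}  B2 = {b, h}  B3 = {a, d}  B4 = {d, f}  B5 = {a, c}  B6 = {c, e}  B7 = {f, g}  B8 = {d, i}
Tree: B1–B2, B1–B3, B3–B4, B3–B5, B5–B6, B4–B7, B3–B8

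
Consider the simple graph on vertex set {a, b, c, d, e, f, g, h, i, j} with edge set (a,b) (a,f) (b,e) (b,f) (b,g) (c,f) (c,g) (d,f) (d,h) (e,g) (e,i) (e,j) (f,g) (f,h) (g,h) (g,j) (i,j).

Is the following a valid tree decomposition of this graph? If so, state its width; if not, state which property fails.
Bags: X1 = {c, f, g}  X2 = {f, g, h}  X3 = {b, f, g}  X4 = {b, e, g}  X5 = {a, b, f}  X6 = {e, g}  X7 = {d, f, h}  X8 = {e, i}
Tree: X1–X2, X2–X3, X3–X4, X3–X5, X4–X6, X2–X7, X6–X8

No — vertex j appears in no bag.

A tree decomposition must satisfy three properties: every vertex lies in some bag; for every edge, both endpoints lie together in some bag; and for every vertex, the bags containing it form a connected subtree. Here vertex j appears in no bag, so the decomposition is invalid.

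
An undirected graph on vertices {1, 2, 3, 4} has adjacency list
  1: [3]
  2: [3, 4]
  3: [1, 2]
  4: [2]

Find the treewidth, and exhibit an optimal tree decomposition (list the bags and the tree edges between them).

Each bag holds 2 vertices, so the decomposition has width 1, which upper-bounds the treewidth. Any graph with an edge has treewidth ≥ 1, and G has the edge 4–2. Hence tw(G) = 1 exactly.

Treewidth 1.
Bags: B1 = {2, 4}  B2 = {2, 3}  B3 = {1, 3}
Tree: B1–B2, B2–B3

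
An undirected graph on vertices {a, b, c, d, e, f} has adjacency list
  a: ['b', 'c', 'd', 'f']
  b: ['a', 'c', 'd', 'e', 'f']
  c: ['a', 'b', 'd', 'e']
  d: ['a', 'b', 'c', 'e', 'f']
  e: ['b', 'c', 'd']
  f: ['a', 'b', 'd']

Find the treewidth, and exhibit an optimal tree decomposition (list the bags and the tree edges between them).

Every bag has size at most 4, so the width is 4 − 1 = 3 and tw(G) ≤ 3. For the lower bound, the 4 vertices {b, c, d, e} are pairwise adjacent, and any tree decomposition puts a clique entirely inside one bag — forcing width ≥ 3. Hence tw(G) = 3 exactly.

Treewidth 3.
Bags: B1 = {a, b, c, d}  B2 = {a, b, d, f}  B3 = {b, c, d, e}
Tree: B1–B2, B1–B3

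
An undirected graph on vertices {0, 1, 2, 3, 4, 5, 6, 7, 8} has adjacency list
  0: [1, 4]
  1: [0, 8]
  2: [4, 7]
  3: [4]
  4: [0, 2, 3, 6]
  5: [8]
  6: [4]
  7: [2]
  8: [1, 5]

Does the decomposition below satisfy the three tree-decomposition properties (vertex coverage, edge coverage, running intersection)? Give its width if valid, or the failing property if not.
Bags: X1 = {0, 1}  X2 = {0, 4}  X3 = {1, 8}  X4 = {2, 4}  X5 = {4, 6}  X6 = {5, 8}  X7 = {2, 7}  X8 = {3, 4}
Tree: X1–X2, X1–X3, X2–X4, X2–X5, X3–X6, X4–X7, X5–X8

Yes; width 1.

Checking the three conditions: (i) the bags cover all of {0, 1, 2, 3, 4, 5, 6, 7, 8}; (ii) for each edge, some bag contains both endpoints; (iii) the bags containing any fixed vertex form a subtree. All hold, so the decomposition is valid with width 2 − 1 = 1.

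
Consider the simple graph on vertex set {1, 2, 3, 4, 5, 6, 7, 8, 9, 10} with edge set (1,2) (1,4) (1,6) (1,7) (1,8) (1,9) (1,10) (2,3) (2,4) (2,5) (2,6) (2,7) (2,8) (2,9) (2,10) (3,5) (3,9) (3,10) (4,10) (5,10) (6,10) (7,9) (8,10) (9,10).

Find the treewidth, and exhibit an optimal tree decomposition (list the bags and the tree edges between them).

Treewidth 3.
Bags: B1 = {1, 2, 9, 10}  B2 = {1, 2, 8, 10}  B3 = {2, 3, 9, 10}  B4 = {1, 2, 7, 9}  B5 = {2, 3, 5, 10}  B6 = {1, 2, 6, 10}  B7 = {1, 2, 4, 10}
Tree: B1–B2, B1–B3, B1–B4, B3–B5, B2–B6, B6–B7

The largest bag has 4 vertices, giving width 3; this decomposition certifies tw(G) ≤ 3. Conversely, {1, 2, 8, 10} is a clique of size 4, and the vertices of any clique must share a bag in every tree decomposition; so some bag has ≥ 4 vertices and tw(G) ≥ 3. Hence tw(G) = 3 exactly.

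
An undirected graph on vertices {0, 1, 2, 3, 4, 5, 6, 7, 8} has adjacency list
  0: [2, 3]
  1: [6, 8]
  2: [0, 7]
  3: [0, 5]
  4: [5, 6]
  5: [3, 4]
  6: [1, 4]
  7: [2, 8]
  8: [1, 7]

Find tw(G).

2

A width-2 tree decomposition is:
Bags: B1 = {0, 2, 7}  B2 = {0, 3, 7}  B3 = {3, 5, 7}  B4 = {4, 5, 7}  B5 = {4, 6, 7}  B6 = {1, 6, 7}  B7 = {1, 7, 8}
Tree: B1–B2, B2–B3, B3–B4, B4–B5, B5–B6, B6–B7
Each bag holds 3 vertices, so the decomposition has width 2, which upper-bounds the treewidth. For the lower bound, G contains the cycle 7–2–0–3–5–4–6–1–8–7, so G is not a forest; only forests have treewidth ≤ 1, hence tw(G) ≥ 2. The upper and lower bounds meet at 2, so that is the treewidth.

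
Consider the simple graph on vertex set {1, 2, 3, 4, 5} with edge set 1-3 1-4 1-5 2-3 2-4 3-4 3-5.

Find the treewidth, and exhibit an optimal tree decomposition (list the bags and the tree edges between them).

Every bag has size at most 3, so the width is 3 − 1 = 2 and tw(G) ≤ 2. Conversely, {1, 3, 4} is a clique of size 3, and the vertices of any clique must share a bag in every tree decomposition; so some bag has ≥ 3 vertices and tw(G) ≥ 2. Hence tw(G) = 2 exactly.

Treewidth 2.
Bags: B1 = {1, 3, 5}  B2 = {1, 3, 4}  B3 = {2, 3, 4}
Tree: B1–B2, B2–B3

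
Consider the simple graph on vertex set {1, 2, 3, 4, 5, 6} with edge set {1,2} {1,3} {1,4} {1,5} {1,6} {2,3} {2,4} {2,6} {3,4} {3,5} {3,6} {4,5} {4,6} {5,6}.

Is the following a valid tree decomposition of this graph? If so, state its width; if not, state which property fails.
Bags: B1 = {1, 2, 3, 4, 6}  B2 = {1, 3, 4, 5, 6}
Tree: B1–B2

Yes; width 4.

Every vertex of G appears in some bag (union = {1, 2, 3, 4, 5, 6}); every edge is covered by a bag; and for each vertex v the set of bags containing v is connected in the bag tree. The decomposition is therefore valid. The largest bag has 5 vertices, so the width is 4.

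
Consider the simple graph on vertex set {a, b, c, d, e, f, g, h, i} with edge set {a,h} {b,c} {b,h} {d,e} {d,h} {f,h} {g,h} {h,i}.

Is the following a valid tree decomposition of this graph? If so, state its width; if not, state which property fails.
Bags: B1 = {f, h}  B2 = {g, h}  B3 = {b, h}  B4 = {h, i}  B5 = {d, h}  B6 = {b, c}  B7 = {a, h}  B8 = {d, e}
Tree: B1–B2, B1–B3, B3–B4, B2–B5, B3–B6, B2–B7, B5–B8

Every vertex of G appears in some bag (union = {a, b, c, d, e, f, g, h, i}); every edge is covered by a bag; and for each vertex v the set of bags containing v is connected in the bag tree. The decomposition is therefore valid. The largest bag has 2 vertices, so the width is 1.

Yes; width 1.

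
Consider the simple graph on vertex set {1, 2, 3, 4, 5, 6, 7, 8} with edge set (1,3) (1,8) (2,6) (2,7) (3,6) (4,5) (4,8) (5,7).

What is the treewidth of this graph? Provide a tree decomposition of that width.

Each bag holds 3 vertices, so the decomposition has width 2, which upper-bounds the treewidth. For the lower bound, G contains the cycle 7–5–4–8–1–3–6–2–7, so G is not a forest; only forests have treewidth ≤ 1, hence tw(G) ≥ 2. Hence tw(G) = 2 exactly.

Treewidth 2.
One such decomposition:
Bags: B1 = {4, 5, 7}  B2 = {4, 7, 8}  B3 = {1, 7, 8}  B4 = {1, 3, 7}  B5 = {3, 6, 7}  B6 = {2, 6, 7}
Tree: B1–B2, B2–B3, B3–B4, B4–B5, B5–B6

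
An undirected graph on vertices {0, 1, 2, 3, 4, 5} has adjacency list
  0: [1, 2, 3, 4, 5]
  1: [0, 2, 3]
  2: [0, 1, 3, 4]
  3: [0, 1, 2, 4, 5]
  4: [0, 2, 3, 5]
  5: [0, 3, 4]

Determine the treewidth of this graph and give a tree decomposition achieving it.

The largest bag has 4 vertices, giving width 3; this decomposition certifies tw(G) ≤ 3. Conversely, {0, 1, 2, 3} is a clique of size 4, and the vertices of any clique must share a bag in every tree decomposition; so some bag has ≥ 4 vertices and tw(G) ≥ 3. Combining the bounds, tw(G) = 3.

Treewidth 3.
One such decomposition:
Bags: B1 = {0, 2, 3, 4}  B2 = {0, 3, 4, 5}  B3 = {0, 1, 2, 3}
Tree: B1–B2, B1–B3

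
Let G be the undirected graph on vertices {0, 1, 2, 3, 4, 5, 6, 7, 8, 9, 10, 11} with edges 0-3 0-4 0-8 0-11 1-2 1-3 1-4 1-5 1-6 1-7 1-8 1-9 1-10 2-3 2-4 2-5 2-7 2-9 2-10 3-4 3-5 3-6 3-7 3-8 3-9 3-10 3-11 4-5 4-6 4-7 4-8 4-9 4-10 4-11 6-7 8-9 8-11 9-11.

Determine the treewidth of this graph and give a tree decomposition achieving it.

Treewidth 4.
One optimal decomposition is:
Bags: B1 = {1, 2, 3, 4, 7}  B2 = {1, 2, 3, 4, 9}  B3 = {1, 3, 4, 6, 7}  B4 = {1, 2, 3, 4, 5}  B5 = {1, 3, 4, 8, 9}  B6 = {3, 4, 8, 9, 11}  B7 = {1, 2, 3, 4, 10}  B8 = {0, 3, 4, 8, 11}
Tree: B1–B2, B1–B3, B2–B4, B2–B5, B5–B6, B2–B7, B6–B8

Each bag holds 5 vertices, so the decomposition has width 4, which upper-bounds the treewidth. On the other hand G contains the 5-clique {0, 3, 4, 8, 11}. A clique must lie in a single bag of any decomposition, so no decomposition can have width below 4. Therefore the treewidth is 4.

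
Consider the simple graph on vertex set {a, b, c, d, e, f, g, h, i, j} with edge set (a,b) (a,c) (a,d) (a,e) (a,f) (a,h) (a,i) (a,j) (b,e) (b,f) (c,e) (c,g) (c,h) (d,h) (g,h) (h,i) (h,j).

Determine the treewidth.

A width-2 tree decomposition is:
Bags: B1 = {a, b, e}  B2 = {a, c, e}  B3 = {a, c, h}  B4 = {c, g, h}  B5 = {a, d, h}  B6 = {a, h, i}  B7 = {a, h, j}  B8 = {a, b, f}
Tree: B1–B2, B2–B3, B3–B4, B3–B5, B3–B6, B3–B7, B1–B8
Every bag has size at most 3, so the width is 3 − 1 = 2 and tw(G) ≤ 2. Conversely, {c, g, h} is a clique of size 3, and the vertices of any clique must share a bag in every tree decomposition; so some bag has ≥ 3 vertices and tw(G) ≥ 2. The upper and lower bounds meet at 2, so that is the treewidth.

2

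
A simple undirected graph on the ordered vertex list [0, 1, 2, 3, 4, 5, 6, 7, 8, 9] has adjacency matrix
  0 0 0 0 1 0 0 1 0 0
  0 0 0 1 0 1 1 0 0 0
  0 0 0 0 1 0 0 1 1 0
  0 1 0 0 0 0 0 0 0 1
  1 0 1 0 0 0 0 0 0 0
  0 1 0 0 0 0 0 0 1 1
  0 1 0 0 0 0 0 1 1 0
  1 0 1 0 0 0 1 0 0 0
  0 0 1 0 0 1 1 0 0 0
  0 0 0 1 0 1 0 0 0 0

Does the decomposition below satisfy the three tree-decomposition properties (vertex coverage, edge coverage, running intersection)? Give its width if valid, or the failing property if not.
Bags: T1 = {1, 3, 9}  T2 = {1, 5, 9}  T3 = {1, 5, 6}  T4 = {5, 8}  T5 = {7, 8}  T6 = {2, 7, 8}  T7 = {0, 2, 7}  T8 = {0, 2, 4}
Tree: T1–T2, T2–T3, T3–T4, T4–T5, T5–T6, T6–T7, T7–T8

No — edge (6,8) lies in no bag.

A tree decomposition must satisfy three properties: every vertex lies in some bag; for every edge, both endpoints lie together in some bag; and for every vertex, the bags containing it form a connected subtree. Here edge (6,8) lies in no bag, so the decomposition is invalid.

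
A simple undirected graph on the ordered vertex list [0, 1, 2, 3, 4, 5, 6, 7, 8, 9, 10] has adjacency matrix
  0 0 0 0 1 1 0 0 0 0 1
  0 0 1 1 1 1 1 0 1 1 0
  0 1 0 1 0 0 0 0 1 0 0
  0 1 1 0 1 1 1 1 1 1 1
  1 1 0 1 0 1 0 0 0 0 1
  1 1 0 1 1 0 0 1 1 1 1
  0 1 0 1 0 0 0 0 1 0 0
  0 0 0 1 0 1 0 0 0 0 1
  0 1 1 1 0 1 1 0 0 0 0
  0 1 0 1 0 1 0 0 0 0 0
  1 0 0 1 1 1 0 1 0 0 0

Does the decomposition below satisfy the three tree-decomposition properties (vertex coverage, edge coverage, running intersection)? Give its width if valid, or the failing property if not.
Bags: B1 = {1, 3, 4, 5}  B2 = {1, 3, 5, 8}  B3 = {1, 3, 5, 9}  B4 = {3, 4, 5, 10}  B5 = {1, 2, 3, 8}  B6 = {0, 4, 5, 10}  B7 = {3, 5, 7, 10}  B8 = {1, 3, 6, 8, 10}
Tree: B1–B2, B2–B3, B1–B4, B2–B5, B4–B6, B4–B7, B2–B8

A tree decomposition must satisfy three properties: every vertex lies in some bag; for every edge, both endpoints lie together in some bag; and for every vertex, the bags containing it form a connected subtree. Here bags containing vertex 10 are not connected in the tree, so the decomposition is invalid.

No — bags containing vertex 10 are not connected in the tree.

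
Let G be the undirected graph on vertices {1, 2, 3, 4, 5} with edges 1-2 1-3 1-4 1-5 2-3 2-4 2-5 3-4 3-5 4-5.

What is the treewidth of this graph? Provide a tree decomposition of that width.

Treewidth 4.
One such decomposition:
Bags: B1 = {1, 2, 3, 4, 5}
Tree: (single bag)

With just one bag of size 5, the width is 5 − 1 = 4, so tw(G) ≤ 4. Conversely, {1, 2, 3, 4, 5} is a clique of size 5, and the vertices of any clique must share a bag in every tree decomposition; so some bag has ≥ 5 vertices and tw(G) ≥ 4. Therefore the treewidth is 4.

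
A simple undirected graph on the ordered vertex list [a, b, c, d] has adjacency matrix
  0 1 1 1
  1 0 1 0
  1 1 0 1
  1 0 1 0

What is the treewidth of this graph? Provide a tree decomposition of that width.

The largest bag has 3 vertices, giving width 2; this decomposition certifies tw(G) ≤ 2. Conversely, {a, c, d} is a clique of size 3, and the vertices of any clique must share a bag in every tree decomposition; so some bag has ≥ 3 vertices and tw(G) ≥ 2. Combining the bounds, tw(G) = 2.

Treewidth 2.
One optimal decomposition is:
Bags: B1 = {a, c, d}  B2 = {a, b, c}
Tree: B1–B2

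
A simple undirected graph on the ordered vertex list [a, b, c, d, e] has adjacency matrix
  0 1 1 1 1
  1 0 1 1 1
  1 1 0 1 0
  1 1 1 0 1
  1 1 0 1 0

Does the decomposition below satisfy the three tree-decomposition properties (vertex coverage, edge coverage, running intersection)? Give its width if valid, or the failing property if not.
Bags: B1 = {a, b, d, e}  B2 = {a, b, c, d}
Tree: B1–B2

Yes; width 3.

Checking the three conditions: (i) the bags cover all of {a, b, c, d, e}; (ii) for each edge, some bag contains both endpoints; (iii) the bags containing any fixed vertex form a subtree. All hold, so the decomposition is valid with width 4 − 1 = 3.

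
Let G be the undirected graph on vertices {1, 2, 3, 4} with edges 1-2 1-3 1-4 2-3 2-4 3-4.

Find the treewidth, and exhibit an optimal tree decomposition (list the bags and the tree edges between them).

Treewidth 3.
One optimal decomposition is:
Bags: B1 = {1, 2, 3, 4}
Tree: (single bag)

A single bag containing all 4 vertices is trivially a valid decomposition of width 3. For the lower bound, the 4 vertices {1, 2, 3, 4} are pairwise adjacent, and any tree decomposition puts a clique entirely inside one bag — forcing width ≥ 3. Combining the bounds, tw(G) = 3.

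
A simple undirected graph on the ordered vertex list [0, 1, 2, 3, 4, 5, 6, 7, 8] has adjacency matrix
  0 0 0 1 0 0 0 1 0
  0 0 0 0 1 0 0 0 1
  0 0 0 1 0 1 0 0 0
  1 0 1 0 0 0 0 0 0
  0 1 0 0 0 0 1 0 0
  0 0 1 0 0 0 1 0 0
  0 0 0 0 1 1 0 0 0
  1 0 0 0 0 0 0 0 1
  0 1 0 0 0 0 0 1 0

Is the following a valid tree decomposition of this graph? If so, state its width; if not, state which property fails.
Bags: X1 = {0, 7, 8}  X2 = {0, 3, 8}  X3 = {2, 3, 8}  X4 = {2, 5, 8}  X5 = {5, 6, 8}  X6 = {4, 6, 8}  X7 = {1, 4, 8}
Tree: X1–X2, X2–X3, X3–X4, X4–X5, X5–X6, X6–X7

Vertex coverage: the bags together contain {0, 1, 2, 3, 4, 5, 6, 7, 8}, the full vertex set. Edge coverage: each edge of G has both endpoints in at least one bag. Running intersection: for every vertex, the bags containing it form a connected subtree. All three properties hold, so this is a valid tree decomposition of width max|bag| − 1 = 2, and hence tw(G) ≤ 2.

Yes; width 2.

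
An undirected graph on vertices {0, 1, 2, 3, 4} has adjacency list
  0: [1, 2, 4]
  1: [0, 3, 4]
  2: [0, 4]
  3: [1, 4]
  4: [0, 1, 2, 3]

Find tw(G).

2

A width-2 tree decomposition is:
Bags: B1 = {1, 3, 4}  B2 = {0, 1, 4}  B3 = {0, 2, 4}
Tree: B1–B2, B2–B3
Every bag has size at most 3, so the width is 3 − 1 = 2 and tw(G) ≤ 2. On the other hand G contains the 3-clique {0, 1, 4}. A clique must lie in a single bag of any decomposition, so no decomposition can have width below 2. Combining the bounds, tw(G) = 2.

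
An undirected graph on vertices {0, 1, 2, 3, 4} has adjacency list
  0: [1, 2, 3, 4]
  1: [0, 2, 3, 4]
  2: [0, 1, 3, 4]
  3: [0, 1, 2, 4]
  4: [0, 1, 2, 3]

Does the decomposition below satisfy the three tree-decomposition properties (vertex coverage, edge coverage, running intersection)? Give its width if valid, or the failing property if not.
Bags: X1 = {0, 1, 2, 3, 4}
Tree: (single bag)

Yes; width 4.

Every vertex of G appears in some bag (union = {0, 1, 2, 3, 4}); every edge is covered by a bag; and for each vertex v the set of bags containing v is connected in the bag tree. The decomposition is therefore valid. The largest bag has 5 vertices, so the width is 4.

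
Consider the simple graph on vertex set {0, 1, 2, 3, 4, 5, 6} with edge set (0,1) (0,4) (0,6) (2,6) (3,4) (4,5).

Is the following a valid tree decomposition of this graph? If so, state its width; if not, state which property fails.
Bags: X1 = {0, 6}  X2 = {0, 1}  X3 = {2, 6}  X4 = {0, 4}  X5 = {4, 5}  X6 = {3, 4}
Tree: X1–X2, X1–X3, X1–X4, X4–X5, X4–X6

Checking the three conditions: (i) the bags cover all of {0, 1, 2, 3, 4, 5, 6}; (ii) for each edge, some bag contains both endpoints; (iii) the bags containing any fixed vertex form a subtree. All hold, so the decomposition is valid with width 2 − 1 = 1.

Yes; width 1.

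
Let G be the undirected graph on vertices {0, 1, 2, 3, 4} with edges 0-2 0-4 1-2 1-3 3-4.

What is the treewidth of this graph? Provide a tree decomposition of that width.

Treewidth 2.
One optimal decomposition is:
Bags: B1 = {0, 3, 4}  B2 = {0, 1, 3}  B3 = {0, 1, 2}
Tree: B1–B2, B2–B3

Every bag has size at most 3, so the width is 3 − 1 = 2 and tw(G) ≤ 2. Since 0–4–3–1–2–0 is a cycle in G, G is not acyclic. Forests are exactly the graphs of treewidth ≤ 1, so tw(G) ≥ 2. The upper and lower bounds meet at 2, so that is the treewidth.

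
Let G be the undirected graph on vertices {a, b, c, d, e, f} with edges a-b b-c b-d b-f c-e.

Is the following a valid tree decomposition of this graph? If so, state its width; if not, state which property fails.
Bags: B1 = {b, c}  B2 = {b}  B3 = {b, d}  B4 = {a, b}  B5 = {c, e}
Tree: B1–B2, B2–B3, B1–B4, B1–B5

No — vertex f appears in no bag.

A tree decomposition must satisfy three properties: every vertex lies in some bag; for every edge, both endpoints lie together in some bag; and for every vertex, the bags containing it form a connected subtree. Here vertex f appears in no bag, so the decomposition is invalid.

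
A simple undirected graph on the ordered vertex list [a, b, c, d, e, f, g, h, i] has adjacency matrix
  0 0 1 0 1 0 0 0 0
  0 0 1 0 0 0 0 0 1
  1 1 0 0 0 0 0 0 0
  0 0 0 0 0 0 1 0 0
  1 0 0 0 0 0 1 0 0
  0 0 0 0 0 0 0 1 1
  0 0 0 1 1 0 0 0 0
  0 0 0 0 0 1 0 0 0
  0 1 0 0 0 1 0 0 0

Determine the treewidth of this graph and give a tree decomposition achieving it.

Treewidth 1.
One optimal decomposition is:
Bags: B1 = {d, g}  B2 = {e, g}  B3 = {a, e}  B4 = {a, c}  B5 = {b, c}  B6 = {b, i}  B7 = {f, i}  B8 = {f, h}
Tree: B1–B2, B2–B3, B3–B4, B4–B5, B5–B6, B6–B7, B7–B8

Each bag holds 2 vertices, so the decomposition has width 1, which upper-bounds the treewidth. Any graph with an edge has treewidth ≥ 1, and G has the edge d–g. Combining the bounds, tw(G) = 1.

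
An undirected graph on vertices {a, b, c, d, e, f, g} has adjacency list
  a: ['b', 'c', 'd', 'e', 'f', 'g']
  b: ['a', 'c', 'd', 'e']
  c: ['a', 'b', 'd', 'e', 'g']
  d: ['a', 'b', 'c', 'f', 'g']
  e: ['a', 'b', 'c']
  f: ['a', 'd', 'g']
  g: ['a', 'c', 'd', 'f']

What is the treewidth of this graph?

3

A width-3 tree decomposition is:
Bags: B1 = {a, b, c, e}  B2 = {a, b, c, d}  B3 = {a, c, d, g}  B4 = {a, d, f, g}
Tree: B1–B2, B2–B3, B3–B4
Each bag holds 4 vertices, so the decomposition has width 3, which upper-bounds the treewidth. Conversely, {a, c, d, g} is a clique of size 4, and the vertices of any clique must share a bag in every tree decomposition; so some bag has ≥ 4 vertices and tw(G) ≥ 3. The upper and lower bounds meet at 3, so that is the treewidth.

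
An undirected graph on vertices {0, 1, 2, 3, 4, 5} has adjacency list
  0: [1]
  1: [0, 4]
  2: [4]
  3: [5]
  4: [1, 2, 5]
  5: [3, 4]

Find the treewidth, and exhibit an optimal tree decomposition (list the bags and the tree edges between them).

Treewidth 1.
One optimal decomposition is:
Bags: B1 = {4, 5}  B2 = {1, 4}  B3 = {3, 5}  B4 = {2, 4}  B5 = {0, 1}
Tree: B1–B2, B1–B3, B1–B4, B2–B5

Every bag has size at most 2, so the width is 2 − 1 = 1 and tw(G) ≤ 1. Any graph with an edge has treewidth ≥ 1, and G has the edge 4–5. The upper and lower bounds meet at 1, so that is the treewidth.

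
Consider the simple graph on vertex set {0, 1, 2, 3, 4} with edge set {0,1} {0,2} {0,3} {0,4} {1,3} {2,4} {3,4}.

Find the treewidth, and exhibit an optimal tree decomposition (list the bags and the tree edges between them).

Each bag holds 3 vertices, so the decomposition has width 2, which upper-bounds the treewidth. On the other hand G contains the 3-clique {0, 2, 4}. A clique must lie in a single bag of any decomposition, so no decomposition can have width below 2. Therefore the treewidth is 2.

Treewidth 2.
One such decomposition:
Bags: B1 = {0, 3, 4}  B2 = {0, 2, 4}  B3 = {0, 1, 3}
Tree: B1–B2, B1–B3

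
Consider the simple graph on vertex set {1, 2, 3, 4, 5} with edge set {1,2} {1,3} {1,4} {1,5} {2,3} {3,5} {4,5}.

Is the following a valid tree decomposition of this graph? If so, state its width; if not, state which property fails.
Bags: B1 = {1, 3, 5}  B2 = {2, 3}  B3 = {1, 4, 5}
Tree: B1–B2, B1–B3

A tree decomposition must satisfy three properties: every vertex lies in some bag; for every edge, both endpoints lie together in some bag; and for every vertex, the bags containing it form a connected subtree. Here edge (1,2) lies in no bag, so the decomposition is invalid.

No — edge (1,2) lies in no bag.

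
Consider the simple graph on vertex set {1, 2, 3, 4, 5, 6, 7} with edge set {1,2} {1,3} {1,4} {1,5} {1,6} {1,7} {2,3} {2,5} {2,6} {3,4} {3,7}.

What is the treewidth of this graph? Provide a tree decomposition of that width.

Treewidth 2.
Bags: B1 = {1, 2, 3}  B2 = {1, 2, 6}  B3 = {1, 3, 4}  B4 = {1, 2, 5}  B5 = {1, 3, 7}
Tree: B1–B2, B1–B3, B2–B4, B3–B5

Every bag has size at most 3, so the width is 3 − 1 = 2 and tw(G) ≤ 2. On the other hand G contains the 3-clique {1, 2, 3}. A clique must lie in a single bag of any decomposition, so no decomposition can have width below 2. The upper and lower bounds meet at 2, so that is the treewidth.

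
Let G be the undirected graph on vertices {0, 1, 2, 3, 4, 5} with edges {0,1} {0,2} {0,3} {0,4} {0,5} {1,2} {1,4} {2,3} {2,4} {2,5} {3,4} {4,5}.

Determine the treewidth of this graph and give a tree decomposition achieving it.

Every bag has size at most 4, so the width is 4 − 1 = 3 and tw(G) ≤ 3. Conversely, {0, 1, 2, 4} is a clique of size 4, and the vertices of any clique must share a bag in every tree decomposition; so some bag has ≥ 4 vertices and tw(G) ≥ 3. Hence tw(G) = 3 exactly.

Treewidth 3.
One optimal decomposition is:
Bags: B1 = {0, 1, 2, 4}  B2 = {0, 2, 4, 5}  B3 = {0, 2, 3, 4}
Tree: B1–B2, B2–B3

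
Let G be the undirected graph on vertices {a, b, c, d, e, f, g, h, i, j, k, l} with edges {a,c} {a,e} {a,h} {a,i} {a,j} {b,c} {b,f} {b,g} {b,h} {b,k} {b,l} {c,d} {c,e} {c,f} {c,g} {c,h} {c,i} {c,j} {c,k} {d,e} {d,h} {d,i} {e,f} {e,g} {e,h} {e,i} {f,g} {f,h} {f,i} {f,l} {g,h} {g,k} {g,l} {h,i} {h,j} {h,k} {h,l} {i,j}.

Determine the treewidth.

A width-4 tree decomposition is:
Bags: B1 = {b, c, f, g, h}  B2 = {c, e, f, g, h}  B3 = {c, e, f, h, i}  B4 = {b, f, g, h, l}  B5 = {a, c, e, h, i}  B6 = {c, d, e, h, i}  B7 = {a, c, h, i, j}  B8 = {b, c, g, h, k}
Tree: B1–B2, B2–B3, B1–B4, B3–B5, B3–B6, B5–B7, B1–B8
Every bag has size at most 5, so the width is 5 − 1 = 4 and tw(G) ≤ 4. Conversely, {c, e, f, g, h} is a clique of size 5, and the vertices of any clique must share a bag in every tree decomposition; so some bag has ≥ 5 vertices and tw(G) ≥ 4. Therefore the treewidth is 4.

4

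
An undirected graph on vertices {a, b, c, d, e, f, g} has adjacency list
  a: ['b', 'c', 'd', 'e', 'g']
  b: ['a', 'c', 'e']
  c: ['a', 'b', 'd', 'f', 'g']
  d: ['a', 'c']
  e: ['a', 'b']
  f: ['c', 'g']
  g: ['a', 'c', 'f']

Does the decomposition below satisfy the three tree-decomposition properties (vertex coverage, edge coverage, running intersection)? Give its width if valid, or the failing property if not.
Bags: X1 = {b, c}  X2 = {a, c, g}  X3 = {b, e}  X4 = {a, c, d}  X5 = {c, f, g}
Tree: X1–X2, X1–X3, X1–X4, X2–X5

No — edge (a,b) lies in no bag.

A tree decomposition must satisfy three properties: every vertex lies in some bag; for every edge, both endpoints lie together in some bag; and for every vertex, the bags containing it form a connected subtree. Here edge (a,b) lies in no bag, so the decomposition is invalid.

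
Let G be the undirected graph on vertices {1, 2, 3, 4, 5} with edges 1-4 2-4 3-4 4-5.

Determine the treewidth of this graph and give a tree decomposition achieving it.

Treewidth 1.
Bags: B1 = {1, 4}  B2 = {2, 4}  B3 = {3, 4}  B4 = {4, 5}
Tree: B1–B2, B2–B3, B3–B4

Each bag holds 2 vertices, so the decomposition has width 1, which upper-bounds the treewidth. G has an edge, so its treewidth is at least 1. Combining the bounds, tw(G) = 1.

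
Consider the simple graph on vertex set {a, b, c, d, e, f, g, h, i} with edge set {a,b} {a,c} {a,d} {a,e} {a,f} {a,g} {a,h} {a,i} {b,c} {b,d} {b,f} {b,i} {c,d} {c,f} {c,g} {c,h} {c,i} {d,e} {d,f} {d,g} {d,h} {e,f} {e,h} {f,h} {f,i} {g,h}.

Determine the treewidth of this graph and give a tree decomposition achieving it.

Treewidth 4.
One optimal decomposition is:
Bags: B1 = {a, d, e, f, h}  B2 = {a, c, d, f, h}  B3 = {a, b, c, d, f}  B4 = {a, b, c, f, i}  B5 = {a, c, d, g, h}
Tree: B1–B2, B2–B3, B3–B4, B2–B5

Every bag has size at most 5, so the width is 5 − 1 = 4 and tw(G) ≤ 4. For the lower bound, the 5 vertices {a, c, d, g, h} are pairwise adjacent, and any tree decomposition puts a clique entirely inside one bag — forcing width ≥ 4. Combining the bounds, tw(G) = 4.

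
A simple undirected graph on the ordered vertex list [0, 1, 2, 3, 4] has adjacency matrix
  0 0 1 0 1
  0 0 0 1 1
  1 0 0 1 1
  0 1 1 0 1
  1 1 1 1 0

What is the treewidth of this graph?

2

A width-2 tree decomposition is:
Bags: B1 = {2, 3, 4}  B2 = {0, 2, 4}  B3 = {1, 3, 4}
Tree: B1–B2, B1–B3
The largest bag has 3 vertices, giving width 2; this decomposition certifies tw(G) ≤ 2. On the other hand G contains the 3-clique {1, 3, 4}. A clique must lie in a single bag of any decomposition, so no decomposition can have width below 2. Combining the bounds, tw(G) = 2.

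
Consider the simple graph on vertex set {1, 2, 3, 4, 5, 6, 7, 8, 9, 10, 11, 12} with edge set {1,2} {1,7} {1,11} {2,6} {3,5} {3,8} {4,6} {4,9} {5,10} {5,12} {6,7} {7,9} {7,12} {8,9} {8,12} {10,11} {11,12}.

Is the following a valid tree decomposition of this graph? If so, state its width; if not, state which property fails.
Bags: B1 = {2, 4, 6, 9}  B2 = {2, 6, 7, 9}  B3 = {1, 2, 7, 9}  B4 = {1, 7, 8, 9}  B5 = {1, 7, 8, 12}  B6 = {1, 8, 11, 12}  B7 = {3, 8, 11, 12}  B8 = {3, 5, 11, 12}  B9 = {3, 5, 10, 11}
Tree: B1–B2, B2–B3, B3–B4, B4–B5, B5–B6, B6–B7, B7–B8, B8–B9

Every vertex of G appears in some bag (union = {1, 2, 3, 4, 5, 6, 7, 8, 9, 10, 11, 12}); every edge is covered by a bag; and for each vertex v the set of bags containing v is connected in the bag tree. The decomposition is therefore valid. The largest bag has 4 vertices, so the width is 3.

Yes; width 3.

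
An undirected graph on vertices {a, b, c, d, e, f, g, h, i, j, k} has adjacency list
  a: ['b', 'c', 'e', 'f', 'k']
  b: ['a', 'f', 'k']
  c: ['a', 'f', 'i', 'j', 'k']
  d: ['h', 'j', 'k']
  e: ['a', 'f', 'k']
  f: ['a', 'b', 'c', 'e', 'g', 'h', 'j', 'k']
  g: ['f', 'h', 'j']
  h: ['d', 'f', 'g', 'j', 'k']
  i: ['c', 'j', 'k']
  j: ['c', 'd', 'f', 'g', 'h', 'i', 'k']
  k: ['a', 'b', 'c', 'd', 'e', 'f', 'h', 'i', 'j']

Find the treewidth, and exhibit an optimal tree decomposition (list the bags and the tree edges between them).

Treewidth 3.
One such decomposition:
Bags: B1 = {a, c, f, k}  B2 = {c, f, j, k}  B3 = {c, i, j, k}  B4 = {a, e, f, k}  B5 = {a, b, f, k}  B6 = {f, h, j, k}  B7 = {f, g, h, j}  B8 = {d, h, j, k}
Tree: B1–B2, B2–B3, B1–B4, B4–B5, B2–B6, B6–B7, B6–B8

The largest bag has 4 vertices, giving width 3; this decomposition certifies tw(G) ≤ 3. Conversely, {f, g, h, j} is a clique of size 4, and the vertices of any clique must share a bag in every tree decomposition; so some bag has ≥ 4 vertices and tw(G) ≥ 3. The upper and lower bounds meet at 3, so that is the treewidth.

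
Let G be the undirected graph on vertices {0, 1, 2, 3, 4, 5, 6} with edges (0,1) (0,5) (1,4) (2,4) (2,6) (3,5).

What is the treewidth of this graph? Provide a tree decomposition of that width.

Treewidth 1.
One optimal decomposition is:
Bags: B1 = {2, 6}  B2 = {2, 4}  B3 = {1, 4}  B4 = {0, 1}  B5 = {0, 5}  B6 = {3, 5}
Tree: B1–B2, B2–B3, B3–B4, B4–B5, B5–B6

The largest bag has 2 vertices, giving width 1; this decomposition certifies tw(G) ≤ 1. Any graph with an edge has treewidth ≥ 1, and G has the edge 6–2. Combining the bounds, tw(G) = 1.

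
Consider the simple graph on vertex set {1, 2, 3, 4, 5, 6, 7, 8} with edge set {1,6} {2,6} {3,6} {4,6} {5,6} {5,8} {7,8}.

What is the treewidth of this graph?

A width-1 tree decomposition is:
Bags: B1 = {4, 6}  B2 = {5, 6}  B3 = {5, 8}  B4 = {7, 8}  B5 = {3, 6}  B6 = {2, 6}  B7 = {1, 6}
Tree: B1–B2, B2–B3, B3–B4, B1–B5, B5–B6, B2–B7
Every bag has size at most 2, so the width is 2 − 1 = 1 and tw(G) ≤ 1. Any graph with an edge has treewidth ≥ 1, and G has the edge 6–4. The upper and lower bounds meet at 1, so that is the treewidth.

1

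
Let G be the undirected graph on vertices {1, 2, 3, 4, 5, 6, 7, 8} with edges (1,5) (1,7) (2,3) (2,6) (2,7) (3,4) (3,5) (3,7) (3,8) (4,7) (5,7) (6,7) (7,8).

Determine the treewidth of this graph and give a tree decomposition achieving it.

The largest bag has 3 vertices, giving width 2; this decomposition certifies tw(G) ≤ 2. On the other hand G contains the 3-clique {1, 5, 7}. A clique must lie in a single bag of any decomposition, so no decomposition can have width below 2. The upper and lower bounds meet at 2, so that is the treewidth.

Treewidth 2.
One such decomposition:
Bags: B1 = {3, 5, 7}  B2 = {3, 4, 7}  B3 = {2, 3, 7}  B4 = {2, 6, 7}  B5 = {1, 5, 7}  B6 = {3, 7, 8}
Tree: B1–B2, B2–B3, B3–B4, B1–B5, B3–B6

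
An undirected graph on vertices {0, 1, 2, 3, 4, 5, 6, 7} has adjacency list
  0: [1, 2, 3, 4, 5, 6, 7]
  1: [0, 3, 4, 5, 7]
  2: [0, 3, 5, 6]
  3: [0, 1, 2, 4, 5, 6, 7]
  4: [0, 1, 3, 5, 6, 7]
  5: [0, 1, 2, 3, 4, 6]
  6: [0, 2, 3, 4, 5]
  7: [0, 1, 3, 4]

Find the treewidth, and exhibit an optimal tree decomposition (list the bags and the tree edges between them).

Treewidth 4.
One such decomposition:
Bags: B1 = {0, 3, 4, 5, 6}  B2 = {0, 1, 3, 4, 5}  B3 = {0, 1, 3, 4, 7}  B4 = {0, 2, 3, 5, 6}
Tree: B1–B2, B2–B3, B1–B4

The largest bag has 5 vertices, giving width 4; this decomposition certifies tw(G) ≤ 4. Conversely, {0, 2, 3, 5, 6} is a clique of size 5, and the vertices of any clique must share a bag in every tree decomposition; so some bag has ≥ 5 vertices and tw(G) ≥ 4. Therefore the treewidth is 4.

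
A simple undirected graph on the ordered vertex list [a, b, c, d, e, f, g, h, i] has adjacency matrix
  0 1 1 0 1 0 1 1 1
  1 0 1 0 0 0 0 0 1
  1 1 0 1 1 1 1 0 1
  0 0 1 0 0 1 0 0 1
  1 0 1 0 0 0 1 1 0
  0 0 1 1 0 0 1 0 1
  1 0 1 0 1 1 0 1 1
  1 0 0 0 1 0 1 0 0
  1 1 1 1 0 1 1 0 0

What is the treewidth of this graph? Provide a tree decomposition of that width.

Treewidth 3.
One such decomposition:
Bags: B1 = {c, f, g, i}  B2 = {a, c, g, i}  B3 = {c, d, f, i}  B4 = {a, b, c, i}  B5 = {a, c, e, g}  B6 = {a, e, g, h}
Tree: B1–B2, B1–B3, B2–B4, B2–B5, B5–B6

The largest bag has 4 vertices, giving width 3; this decomposition certifies tw(G) ≤ 3. For the lower bound, the 4 vertices {a, e, g, h} are pairwise adjacent, and any tree decomposition puts a clique entirely inside one bag — forcing width ≥ 3. The upper and lower bounds meet at 3, so that is the treewidth.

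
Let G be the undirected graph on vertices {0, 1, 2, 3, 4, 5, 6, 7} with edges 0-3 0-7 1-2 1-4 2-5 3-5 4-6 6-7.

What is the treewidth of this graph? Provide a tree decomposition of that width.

The largest bag has 3 vertices, giving width 2; this decomposition certifies tw(G) ≤ 2. Since 0–7–6–4–1–2–5–3–0 is a cycle in G, G is not acyclic. Forests are exactly the graphs of treewidth ≤ 1, so tw(G) ≥ 2. The upper and lower bounds meet at 2, so that is the treewidth.

Treewidth 2.
Bags: B1 = {0, 6, 7}  B2 = {0, 4, 6}  B3 = {0, 1, 4}  B4 = {0, 1, 2}  B5 = {0, 2, 5}  B6 = {0, 3, 5}
Tree: B1–B2, B2–B3, B3–B4, B4–B5, B5–B6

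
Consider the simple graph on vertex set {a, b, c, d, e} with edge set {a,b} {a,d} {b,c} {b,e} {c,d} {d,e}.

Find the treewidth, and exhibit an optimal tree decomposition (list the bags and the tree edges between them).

The largest bag has 3 vertices, giving width 2; this decomposition certifies tw(G) ≤ 2. For the lower bound, G contains the cycle a–b–e–d–a, so G is not a forest; only forests have treewidth ≤ 1, hence tw(G) ≥ 2. The upper and lower bounds meet at 2, so that is the treewidth.

Treewidth 2.
One such decomposition:
Bags: B1 = {a, b, d}  B2 = {b, d, e}  B3 = {b, c, d}
Tree: B1–B2, B2–B3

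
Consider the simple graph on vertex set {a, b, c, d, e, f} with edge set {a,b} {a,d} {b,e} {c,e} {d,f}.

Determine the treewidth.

A width-1 tree decomposition is:
Bags: B1 = {d, f}  B2 = {a, d}  B3 = {a, b}  B4 = {b, e}  B5 = {c, e}
Tree: B1–B2, B2–B3, B3–B4, B4–B5
Every bag has size at most 2, so the width is 2 − 1 = 1 and tw(G) ≤ 1. Since G has at least one edge (e.g. f–d), it is not an edgeless graph, so tw(G) ≥ 1. Therefore the treewidth is 1.

1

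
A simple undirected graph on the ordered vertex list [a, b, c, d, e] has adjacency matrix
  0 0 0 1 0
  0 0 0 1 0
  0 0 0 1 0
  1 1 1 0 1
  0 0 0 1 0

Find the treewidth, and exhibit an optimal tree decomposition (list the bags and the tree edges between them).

The largest bag has 2 vertices, giving width 1; this decomposition certifies tw(G) ≤ 1. Any graph with an edge has treewidth ≥ 1, and G has the edge d–a. Hence tw(G) = 1 exactly.

Treewidth 1.
Bags: B1 = {a, d}  B2 = {b, d}  B3 = {c, d}  B4 = {d, e}
Tree: B1–B2, B2–B3, B1–B4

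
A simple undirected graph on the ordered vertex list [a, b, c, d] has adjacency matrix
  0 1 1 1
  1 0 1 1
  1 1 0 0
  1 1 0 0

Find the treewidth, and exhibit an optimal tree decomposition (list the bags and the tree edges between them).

The largest bag has 3 vertices, giving width 2; this decomposition certifies tw(G) ≤ 2. Conversely, {a, b, d} is a clique of size 3, and the vertices of any clique must share a bag in every tree decomposition; so some bag has ≥ 3 vertices and tw(G) ≥ 2. The upper and lower bounds meet at 2, so that is the treewidth.

Treewidth 2.
One optimal decomposition is:
Bags: B1 = {a, b, c}  B2 = {a, b, d}
Tree: B1–B2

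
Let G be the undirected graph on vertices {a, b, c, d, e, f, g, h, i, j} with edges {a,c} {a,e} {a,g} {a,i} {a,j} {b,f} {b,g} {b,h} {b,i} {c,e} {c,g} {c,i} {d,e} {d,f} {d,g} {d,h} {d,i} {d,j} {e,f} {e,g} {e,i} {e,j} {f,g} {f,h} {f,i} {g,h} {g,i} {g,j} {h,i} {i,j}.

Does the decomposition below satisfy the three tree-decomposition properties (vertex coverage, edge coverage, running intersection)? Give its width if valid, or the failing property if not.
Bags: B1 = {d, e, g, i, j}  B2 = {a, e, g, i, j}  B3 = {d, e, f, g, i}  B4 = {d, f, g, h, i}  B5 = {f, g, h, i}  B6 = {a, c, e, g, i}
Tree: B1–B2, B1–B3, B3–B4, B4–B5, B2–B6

A tree decomposition must satisfy three properties: every vertex lies in some bag; for every edge, both endpoints lie together in some bag; and for every vertex, the bags containing it form a connected subtree. Here vertex b appears in no bag, so the decomposition is invalid.

No — vertex b appears in no bag.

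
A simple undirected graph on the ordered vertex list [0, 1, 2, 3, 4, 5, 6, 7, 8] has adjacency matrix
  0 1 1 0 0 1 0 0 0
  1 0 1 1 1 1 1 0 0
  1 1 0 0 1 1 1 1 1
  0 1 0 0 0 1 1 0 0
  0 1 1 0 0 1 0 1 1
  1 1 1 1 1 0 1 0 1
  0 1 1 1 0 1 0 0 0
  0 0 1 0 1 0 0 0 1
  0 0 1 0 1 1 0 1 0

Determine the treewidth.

A width-3 tree decomposition is:
Bags: B1 = {2, 4, 5, 8}  B2 = {1, 2, 4, 5}  B3 = {1, 2, 5, 6}  B4 = {2, 4, 7, 8}  B5 = {0, 1, 2, 5}  B6 = {1, 3, 5, 6}
Tree: B1–B2, B2–B3, B1–B4, B3–B5, B3–B6
The largest bag has 4 vertices, giving width 3; this decomposition certifies tw(G) ≤ 3. On the other hand G contains the 4-clique {2, 4, 5, 8}. A clique must lie in a single bag of any decomposition, so no decomposition can have width below 3. Hence tw(G) = 3 exactly.

3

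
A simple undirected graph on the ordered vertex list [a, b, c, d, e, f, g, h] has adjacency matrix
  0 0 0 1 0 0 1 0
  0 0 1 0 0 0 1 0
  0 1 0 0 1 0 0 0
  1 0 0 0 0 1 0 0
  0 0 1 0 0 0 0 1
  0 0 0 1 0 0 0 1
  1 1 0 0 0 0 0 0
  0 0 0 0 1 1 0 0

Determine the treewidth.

A width-2 tree decomposition is:
Bags: B1 = {b, c, g}  B2 = {a, c, g}  B3 = {a, c, d}  B4 = {c, d, f}  B5 = {c, f, h}  B6 = {c, e, h}
Tree: B1–B2, B2–B3, B3–B4, B4–B5, B5–B6
Every bag has size at most 3, so the width is 3 − 1 = 2 and tw(G) ≤ 2. The edges c–b–g–a–d–f–h–e–c form a cycle, so G is not a tree and its treewidth is at least 2. Combining the bounds, tw(G) = 2.

2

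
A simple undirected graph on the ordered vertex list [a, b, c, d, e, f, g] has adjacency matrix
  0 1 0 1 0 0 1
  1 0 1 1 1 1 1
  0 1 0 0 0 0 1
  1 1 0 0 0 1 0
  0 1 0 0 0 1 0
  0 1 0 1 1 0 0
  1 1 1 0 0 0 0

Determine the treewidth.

2

A width-2 tree decomposition is:
Bags: B1 = {a, b, g}  B2 = {b, c, g}  B3 = {a, b, d}  B4 = {b, d, f}  B5 = {b, e, f}
Tree: B1–B2, B1–B3, B3–B4, B4–B5
Each bag holds 3 vertices, so the decomposition has width 2, which upper-bounds the treewidth. On the other hand G contains the 3-clique {b, d, f}. A clique must lie in a single bag of any decomposition, so no decomposition can have width below 2. Hence tw(G) = 2 exactly.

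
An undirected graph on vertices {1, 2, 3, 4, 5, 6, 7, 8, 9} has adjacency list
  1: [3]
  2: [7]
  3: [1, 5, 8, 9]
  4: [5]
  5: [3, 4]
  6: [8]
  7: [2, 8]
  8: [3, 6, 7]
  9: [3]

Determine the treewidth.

A width-1 tree decomposition is:
Bags: B1 = {3, 9}  B2 = {3, 8}  B3 = {7, 8}  B4 = {2, 7}  B5 = {6, 8}  B6 = {3, 5}  B7 = {4, 5}  B8 = {1, 3}
Tree: B1–B2, B2–B3, B3–B4, B3–B5, B1–B6, B6–B7, B6–B8
Each bag holds 2 vertices, so the decomposition has width 1, which upper-bounds the treewidth. Any graph with an edge has treewidth ≥ 1, and G has the edge 9–3. Combining the bounds, tw(G) = 1.

1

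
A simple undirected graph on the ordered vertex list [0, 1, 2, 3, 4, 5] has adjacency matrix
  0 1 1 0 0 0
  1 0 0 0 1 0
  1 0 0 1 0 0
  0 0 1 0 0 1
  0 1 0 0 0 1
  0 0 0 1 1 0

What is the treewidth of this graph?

2

A width-2 tree decomposition is:
Bags: B1 = {1, 4, 5}  B2 = {1, 3, 5}  B3 = {1, 2, 3}  B4 = {0, 1, 2}
Tree: B1–B2, B2–B3, B3–B4
Every bag has size at most 3, so the width is 3 − 1 = 2 and tw(G) ≤ 2. The edges 1–4–5–3–2–0–1 form a cycle, so G is not a tree and its treewidth is at least 2. Combining the bounds, tw(G) = 2.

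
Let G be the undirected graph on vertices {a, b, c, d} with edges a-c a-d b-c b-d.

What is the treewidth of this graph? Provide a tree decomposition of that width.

Treewidth 2.
Bags: B1 = {a, b, d}  B2 = {a, b, c}
Tree: B1–B2

Every bag has size at most 3, so the width is 3 − 1 = 2 and tw(G) ≤ 2. Since b–d–a–c–b is a cycle in G, G is not acyclic. Forests are exactly the graphs of treewidth ≤ 1, so tw(G) ≥ 2. Therefore the treewidth is 2.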